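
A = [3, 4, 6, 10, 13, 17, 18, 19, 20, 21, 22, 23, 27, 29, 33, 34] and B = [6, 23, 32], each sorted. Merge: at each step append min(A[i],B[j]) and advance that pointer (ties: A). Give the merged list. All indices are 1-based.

[3, 4, 6, 6, 10, 13, 17, 18, 19, 20, 21, 22, 23, 23, 27, 29, 32, 33, 34]

[i=1,j=1] A[i]=3<=B[j]=6 take 3 → i++
[i=2,j=1] A[i]=4<=B[j]=6 take 4 → i++
[i=3,j=1] A[i]=6<=B[j]=6 take 6 → i++
[i=4,j=1] A[i]=10>B[j]=6 take 6 → j++
[i=4,j=2] A[i]=10<=B[j]=23 take 10 → i++
[i=5,j=2] A[i]=13<=B[j]=23 take 13 → i++
[i=6,j=2] A[i]=17<=B[j]=23 take 17 → i++
[i=7,j=2] A[i]=18<=B[j]=23 take 18 → i++
[i=8,j=2] A[i]=19<=B[j]=23 take 19 → i++
[i=9,j=2] A[i]=20<=B[j]=23 take 20 → i++
[i=10,j=2] A[i]=21<=B[j]=23 take 21 → i++
[i=11,j=2] A[i]=22<=B[j]=23 take 22 → i++
[i=12,j=2] A[i]=23<=B[j]=23 take 23 → i++
[i=13,j=2] A[i]=27>B[j]=23 take 23 → j++
[i=13,j=3] A[i]=27<=B[j]=32 take 27 → i++
[i=14,j=3] A[i]=29<=B[j]=32 take 29 → i++
[i=15,j=3] A[i]=33>B[j]=32 take 32 → j++
[i=15,j=4] B done, take A[i]=33 → i++
[i=16,j=4] B done, take A[i]=34 → i++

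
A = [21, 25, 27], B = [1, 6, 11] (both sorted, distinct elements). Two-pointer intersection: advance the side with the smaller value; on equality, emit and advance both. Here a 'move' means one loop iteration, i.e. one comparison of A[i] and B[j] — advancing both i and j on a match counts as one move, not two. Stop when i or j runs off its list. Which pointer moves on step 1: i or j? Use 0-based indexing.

i=0 j=0: 21>1, j++

j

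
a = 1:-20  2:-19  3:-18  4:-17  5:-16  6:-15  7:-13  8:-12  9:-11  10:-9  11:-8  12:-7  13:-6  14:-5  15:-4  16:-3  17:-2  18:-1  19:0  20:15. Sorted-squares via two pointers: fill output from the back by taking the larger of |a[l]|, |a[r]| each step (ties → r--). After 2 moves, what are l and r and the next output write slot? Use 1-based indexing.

l=3, r=20, next write slot=18

[1,20] |-20|>|15| out[20]=400 → l++
[2,20] |-19|>|15| out[19]=361 → l++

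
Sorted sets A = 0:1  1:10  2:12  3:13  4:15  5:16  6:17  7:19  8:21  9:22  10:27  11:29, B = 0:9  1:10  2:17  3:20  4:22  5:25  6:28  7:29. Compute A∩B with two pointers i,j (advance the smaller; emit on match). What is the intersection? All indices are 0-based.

i=0 j=0: 1<9, i++
i=1 j=0: 10>9, j++
i=1 j=1: 10==10 emit, i++,j++
i=2 j=2: 12<17, i++
i=3 j=2: 13<17, i++
i=4 j=2: 15<17, i++
i=5 j=2: 16<17, i++
i=6 j=2: 17==17 emit, i++,j++
i=7 j=3: 19<20, i++
i=8 j=3: 21>20, j++
i=8 j=4: 21<22, i++
i=9 j=4: 22==22 emit, i++,j++
i=10 j=5: 27>25, j++
i=10 j=6: 27<28, i++
i=11 j=6: 29>28, j++
i=11 j=7: 29==29 emit, i++,j++

intersection = [10, 17, 22, 29]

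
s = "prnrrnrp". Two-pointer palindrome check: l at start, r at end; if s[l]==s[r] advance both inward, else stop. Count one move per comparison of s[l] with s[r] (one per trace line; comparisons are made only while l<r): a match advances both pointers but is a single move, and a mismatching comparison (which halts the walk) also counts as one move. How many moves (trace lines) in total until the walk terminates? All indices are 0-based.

l=0 r=7: 'p'=='p', l++,r--
l=1 r=6: 'r'=='r', l++,r--
l=2 r=5: 'n'=='n', l++,r--
l=3 r=4: 'r'=='r', l++,r--

4 moves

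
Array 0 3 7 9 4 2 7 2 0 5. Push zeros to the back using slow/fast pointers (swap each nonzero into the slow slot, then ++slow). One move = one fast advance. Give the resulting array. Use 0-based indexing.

[3, 7, 9, 4, 2, 7, 2, 5, 0, 0]

slow=0 fast=0: a[fast]=0, fast++
slow=0 fast=1: a[fast]=3≠0 swap→a[0]=3, slow++,fast++
slow=1 fast=2: a[fast]=7≠0 swap→a[1]=7, slow++,fast++
slow=2 fast=3: a[fast]=9≠0 swap→a[2]=9, slow++,fast++
slow=3 fast=4: a[fast]=4≠0 swap→a[3]=4, slow++,fast++
slow=4 fast=5: a[fast]=2≠0 swap→a[4]=2, slow++,fast++
slow=5 fast=6: a[fast]=7≠0 swap→a[5]=7, slow++,fast++
slow=6 fast=7: a[fast]=2≠0 swap→a[6]=2, slow++,fast++
slow=7 fast=8: a[fast]=0, fast++
slow=7 fast=9: a[fast]=5≠0 swap→a[7]=5, slow++,fast++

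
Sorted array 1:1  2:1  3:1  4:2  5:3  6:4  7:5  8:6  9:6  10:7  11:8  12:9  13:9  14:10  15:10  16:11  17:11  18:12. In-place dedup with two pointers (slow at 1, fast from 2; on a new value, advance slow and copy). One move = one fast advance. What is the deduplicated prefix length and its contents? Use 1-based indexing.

(s=1,f=2) a[fast]=1=a[slow] dup → fast++
(s=1,f=3) a[fast]=1=a[slow] dup → fast++
(s=1,f=4) a[fast]=2≠a[slow]=1 write a[2]=2 → slow++,fast++
(s=2,f=5) a[fast]=3≠a[slow]=2 write a[3]=3 → slow++,fast++
(s=3,f=6) a[fast]=4≠a[slow]=3 write a[4]=4 → slow++,fast++
(s=4,f=7) a[fast]=5≠a[slow]=4 write a[5]=5 → slow++,fast++
(s=5,f=8) a[fast]=6≠a[slow]=5 write a[6]=6 → slow++,fast++
(s=6,f=9) a[fast]=6=a[slow] dup → fast++
(s=6,f=10) a[fast]=7≠a[slow]=6 write a[7]=7 → slow++,fast++
(s=7,f=11) a[fast]=8≠a[slow]=7 write a[8]=8 → slow++,fast++
(s=8,f=12) a[fast]=9≠a[slow]=8 write a[9]=9 → slow++,fast++
(s=9,f=13) a[fast]=9=a[slow] dup → fast++
(s=9,f=14) a[fast]=10≠a[slow]=9 write a[10]=10 → slow++,fast++
(s=10,f=15) a[fast]=10=a[slow] dup → fast++
(s=10,f=16) a[fast]=11≠a[slow]=10 write a[11]=11 → slow++,fast++
(s=11,f=17) a[fast]=11=a[slow] dup → fast++
(s=11,f=18) a[fast]=12≠a[slow]=11 write a[12]=12 → slow++,fast++

length 12; prefix = [1, 2, 3, 4, 5, 6, 7, 8, 9, 10, 11, 12]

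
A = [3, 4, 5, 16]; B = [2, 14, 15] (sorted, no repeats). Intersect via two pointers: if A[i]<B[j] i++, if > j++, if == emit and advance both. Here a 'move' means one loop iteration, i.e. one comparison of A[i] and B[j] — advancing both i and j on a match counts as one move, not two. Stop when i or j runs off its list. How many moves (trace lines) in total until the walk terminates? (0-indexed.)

6 moves

[i=0,j=0] 3>2 → j++
[i=0,j=1] 3<14 → i++
[i=1,j=1] 4<14 → i++
[i=2,j=1] 5<14 → i++
[i=3,j=1] 16>14 → j++
[i=3,j=2] 16>15 → j++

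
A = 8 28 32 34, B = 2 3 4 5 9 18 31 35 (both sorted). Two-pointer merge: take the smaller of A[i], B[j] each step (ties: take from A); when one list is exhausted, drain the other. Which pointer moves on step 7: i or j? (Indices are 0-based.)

j

[i=0,j=0] A[i]=8>B[j]=2 take 2 → j++
[i=0,j=1] A[i]=8>B[j]=3 take 3 → j++
[i=0,j=2] A[i]=8>B[j]=4 take 4 → j++
[i=0,j=3] A[i]=8>B[j]=5 take 5 → j++
[i=0,j=4] A[i]=8<=B[j]=9 take 8 → i++
[i=1,j=4] A[i]=28>B[j]=9 take 9 → j++
[i=1,j=5] A[i]=28>B[j]=18 take 18 → j++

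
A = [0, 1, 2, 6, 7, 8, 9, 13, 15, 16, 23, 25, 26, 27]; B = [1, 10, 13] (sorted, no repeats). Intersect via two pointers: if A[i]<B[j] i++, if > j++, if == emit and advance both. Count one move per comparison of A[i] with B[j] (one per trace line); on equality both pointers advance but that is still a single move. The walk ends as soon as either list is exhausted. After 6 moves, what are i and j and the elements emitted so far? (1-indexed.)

i=7, j=2, emitted=[1]

[i=1,j=1] 0<1 → i++
[i=2,j=1] 1==1 emit → i++,j++
[i=3,j=2] 2<10 → i++
[i=4,j=2] 6<10 → i++
[i=5,j=2] 7<10 → i++
[i=6,j=2] 8<10 → i++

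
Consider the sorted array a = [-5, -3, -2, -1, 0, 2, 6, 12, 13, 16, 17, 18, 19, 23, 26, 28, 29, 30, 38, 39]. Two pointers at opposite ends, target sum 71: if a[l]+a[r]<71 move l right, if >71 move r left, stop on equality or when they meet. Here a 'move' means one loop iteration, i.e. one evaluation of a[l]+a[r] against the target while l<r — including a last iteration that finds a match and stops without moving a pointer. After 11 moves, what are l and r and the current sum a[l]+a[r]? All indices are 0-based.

l=0 r=19: -5+39=34 <71, l++
l=1 r=19: -3+39=36 <71, l++
l=2 r=19: -2+39=37 <71, l++
l=3 r=19: -1+39=38 <71, l++
l=4 r=19: 0+39=39 <71, l++
l=5 r=19: 2+39=41 <71, l++
l=6 r=19: 6+39=45 <71, l++
l=7 r=19: 12+39=51 <71, l++
l=8 r=19: 13+39=52 <71, l++
l=9 r=19: 16+39=55 <71, l++
l=10 r=19: 17+39=56 <71, l++

l=11, r=19, sum=57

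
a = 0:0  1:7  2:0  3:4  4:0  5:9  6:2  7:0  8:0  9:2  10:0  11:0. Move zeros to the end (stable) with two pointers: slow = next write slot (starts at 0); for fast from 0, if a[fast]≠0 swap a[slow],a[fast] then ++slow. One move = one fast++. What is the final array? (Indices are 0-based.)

slow=0 fast=0: a[fast]=0, fast++
slow=0 fast=1: a[fast]=7≠0 swap→a[0]=7, slow++,fast++
slow=1 fast=2: a[fast]=0, fast++
slow=1 fast=3: a[fast]=4≠0 swap→a[1]=4, slow++,fast++
slow=2 fast=4: a[fast]=0, fast++
slow=2 fast=5: a[fast]=9≠0 swap→a[2]=9, slow++,fast++
slow=3 fast=6: a[fast]=2≠0 swap→a[3]=2, slow++,fast++
slow=4 fast=7: a[fast]=0, fast++
slow=4 fast=8: a[fast]=0, fast++
slow=4 fast=9: a[fast]=2≠0 swap→a[4]=2, slow++,fast++
slow=5 fast=10: a[fast]=0, fast++
slow=5 fast=11: a[fast]=0, fast++

[7, 4, 9, 2, 2, 0, 0, 0, 0, 0, 0, 0]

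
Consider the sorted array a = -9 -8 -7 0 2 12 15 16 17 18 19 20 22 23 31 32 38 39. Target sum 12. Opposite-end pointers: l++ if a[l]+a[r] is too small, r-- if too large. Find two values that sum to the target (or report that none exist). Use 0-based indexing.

(-8, 20)

[0,17] -9+39=30 >12 → r--
[0,16] -9+38=29 >12 → r--
[0,15] -9+32=23 >12 → r--
[0,14] -9+31=22 >12 → r--
[0,13] -9+23=14 >12 → r--
[0,12] -9+22=13 >12 → r--
[0,11] -9+20=11 <12 → l++
[1,11] -8+20=12 → found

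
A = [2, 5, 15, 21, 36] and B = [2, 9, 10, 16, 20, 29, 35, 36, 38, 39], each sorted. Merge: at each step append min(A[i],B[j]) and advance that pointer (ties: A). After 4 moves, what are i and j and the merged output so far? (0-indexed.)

i=0 j=0: A[i]=2<=B[j]=2 take 2, i++
i=1 j=0: A[i]=5>B[j]=2 take 2, j++
i=1 j=1: A[i]=5<=B[j]=9 take 5, i++
i=2 j=1: A[i]=15>B[j]=9 take 9, j++

i=2, j=2, merged so far=[2, 2, 5, 9]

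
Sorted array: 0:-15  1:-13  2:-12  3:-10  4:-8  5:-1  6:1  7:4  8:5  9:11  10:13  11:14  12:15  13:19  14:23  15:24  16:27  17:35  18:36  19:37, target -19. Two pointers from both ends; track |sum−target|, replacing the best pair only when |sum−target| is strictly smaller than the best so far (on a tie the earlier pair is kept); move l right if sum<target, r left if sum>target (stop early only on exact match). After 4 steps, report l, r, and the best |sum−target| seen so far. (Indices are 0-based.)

[0,19] -15+37=22 d=41 * → r--
[0,18] -15+36=21 d=40 * → r--
[0,17] -15+35=20 d=39 * → r--
[0,16] -15+27=12 d=31 * → r--

l=0, r=15, best |Δ|=31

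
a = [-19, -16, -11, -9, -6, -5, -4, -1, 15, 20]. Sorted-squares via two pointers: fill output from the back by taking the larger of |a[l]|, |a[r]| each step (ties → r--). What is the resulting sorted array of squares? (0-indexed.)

[0,9] |-19|<=|20| out[9]=400 → r--
[0,8] |-19|>|15| out[8]=361 → l++
[1,8] |-16|>|15| out[7]=256 → l++
[2,8] |-11|<=|15| out[6]=225 → r--
[2,7] |-11|>|-1| out[5]=121 → l++
[3,7] |-9|>|-1| out[4]=81 → l++
[4,7] |-6|>|-1| out[3]=36 → l++
[5,7] |-5|>|-1| out[2]=25 → l++
[6,7] |-4|>|-1| out[1]=16 → l++
[7,7] |-1|<=|-1| out[0]=1 → r--

[1, 16, 25, 36, 81, 121, 225, 256, 361, 400]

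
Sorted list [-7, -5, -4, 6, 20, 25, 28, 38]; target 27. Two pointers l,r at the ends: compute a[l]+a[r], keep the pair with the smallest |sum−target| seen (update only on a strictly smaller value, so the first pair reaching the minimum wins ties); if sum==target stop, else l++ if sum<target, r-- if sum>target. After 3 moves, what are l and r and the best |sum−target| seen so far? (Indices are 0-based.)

l=2, r=6, best |Δ|=4

[0,7] -7+38=31 d=4 * → r--
[0,6] -7+28=21 d=6 → l++
[1,6] -5+28=23 d=4 → l++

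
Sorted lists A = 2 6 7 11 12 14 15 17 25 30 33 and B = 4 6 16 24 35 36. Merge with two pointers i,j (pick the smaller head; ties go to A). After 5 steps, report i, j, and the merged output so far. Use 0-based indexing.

[i=0,j=0] A[i]=2<=B[j]=4 take 2 → i++
[i=1,j=0] A[i]=6>B[j]=4 take 4 → j++
[i=1,j=1] A[i]=6<=B[j]=6 take 6 → i++
[i=2,j=1] A[i]=7>B[j]=6 take 6 → j++
[i=2,j=2] A[i]=7<=B[j]=16 take 7 → i++

i=3, j=2, merged so far=[2, 4, 6, 6, 7]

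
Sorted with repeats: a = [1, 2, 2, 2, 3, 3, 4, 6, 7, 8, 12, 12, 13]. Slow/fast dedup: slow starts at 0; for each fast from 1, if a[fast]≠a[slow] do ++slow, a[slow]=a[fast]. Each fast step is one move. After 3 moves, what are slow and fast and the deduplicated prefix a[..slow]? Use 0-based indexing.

slow=0 fast=1: a[fast]=2≠a[slow]=1 write a[1]=2, slow++,fast++
slow=1 fast=2: a[fast]=2=a[slow] dup, fast++
slow=1 fast=3: a[fast]=2=a[slow] dup, fast++

slow=1, fast=4, prefix=[1, 2]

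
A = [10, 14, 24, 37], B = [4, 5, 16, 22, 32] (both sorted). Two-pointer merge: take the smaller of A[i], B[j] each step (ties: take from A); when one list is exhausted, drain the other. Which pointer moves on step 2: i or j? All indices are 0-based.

j

i=0 j=0: A[i]=10>B[j]=4 take 4, j++
i=0 j=1: A[i]=10>B[j]=5 take 5, j++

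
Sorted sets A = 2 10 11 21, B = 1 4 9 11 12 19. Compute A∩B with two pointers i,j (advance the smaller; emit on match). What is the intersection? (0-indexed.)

intersection = [11]

i=0 j=0: 2>1, j++
i=0 j=1: 2<4, i++
i=1 j=1: 10>4, j++
i=1 j=2: 10>9, j++
i=1 j=3: 10<11, i++
i=2 j=3: 11==11 emit, i++,j++
i=3 j=4: 21>12, j++
i=3 j=5: 21>19, j++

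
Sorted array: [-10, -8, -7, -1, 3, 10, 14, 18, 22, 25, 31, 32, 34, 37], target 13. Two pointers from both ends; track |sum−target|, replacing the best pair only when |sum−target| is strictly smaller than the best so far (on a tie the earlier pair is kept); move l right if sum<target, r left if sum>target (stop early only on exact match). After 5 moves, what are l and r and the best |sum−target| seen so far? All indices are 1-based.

[1,14] -10+37=27 d=14 * → r--
[1,13] -10+34=24 d=11 * → r--
[1,12] -10+32=22 d=9 * → r--
[1,11] -10+31=21 d=8 * → r--
[1,10] -10+25=15 d=2 * → r--

l=1, r=9, best |Δ|=2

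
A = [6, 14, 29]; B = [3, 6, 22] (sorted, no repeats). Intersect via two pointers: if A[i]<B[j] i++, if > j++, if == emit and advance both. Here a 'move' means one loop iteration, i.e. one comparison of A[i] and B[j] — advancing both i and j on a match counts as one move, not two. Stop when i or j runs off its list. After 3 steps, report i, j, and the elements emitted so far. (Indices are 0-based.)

[i=0,j=0] 6>3 → j++
[i=0,j=1] 6==6 emit → i++,j++
[i=1,j=2] 14<22 → i++

i=2, j=2, emitted=[6]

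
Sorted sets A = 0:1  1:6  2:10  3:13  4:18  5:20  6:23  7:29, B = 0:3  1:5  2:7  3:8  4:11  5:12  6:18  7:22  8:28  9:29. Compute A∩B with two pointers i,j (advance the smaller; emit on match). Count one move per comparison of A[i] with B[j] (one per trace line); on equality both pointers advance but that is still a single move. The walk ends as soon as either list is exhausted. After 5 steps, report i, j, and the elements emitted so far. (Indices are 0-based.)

i=2, j=3, emitted=[]

i=0 j=0: 1<3, i++
i=1 j=0: 6>3, j++
i=1 j=1: 6>5, j++
i=1 j=2: 6<7, i++
i=2 j=2: 10>7, j++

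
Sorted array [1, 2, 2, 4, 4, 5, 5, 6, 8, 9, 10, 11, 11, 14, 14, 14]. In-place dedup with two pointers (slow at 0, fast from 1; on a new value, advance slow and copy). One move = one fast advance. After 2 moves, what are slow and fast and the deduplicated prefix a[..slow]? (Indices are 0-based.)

slow=1, fast=3, prefix=[1, 2]

slow=0 fast=1: a[fast]=2≠a[slow]=1 write a[1]=2, slow++,fast++
slow=1 fast=2: a[fast]=2=a[slow] dup, fast++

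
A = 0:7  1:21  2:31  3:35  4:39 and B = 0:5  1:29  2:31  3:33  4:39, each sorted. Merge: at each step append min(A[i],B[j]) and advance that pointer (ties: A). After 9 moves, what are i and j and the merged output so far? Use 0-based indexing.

i=0 j=0: A[i]=7>B[j]=5 take 5, j++
i=0 j=1: A[i]=7<=B[j]=29 take 7, i++
i=1 j=1: A[i]=21<=B[j]=29 take 21, i++
i=2 j=1: A[i]=31>B[j]=29 take 29, j++
i=2 j=2: A[i]=31<=B[j]=31 take 31, i++
i=3 j=2: A[i]=35>B[j]=31 take 31, j++
i=3 j=3: A[i]=35>B[j]=33 take 33, j++
i=3 j=4: A[i]=35<=B[j]=39 take 35, i++
i=4 j=4: A[i]=39<=B[j]=39 take 39, i++

i=5, j=4, merged so far=[5, 7, 21, 29, 31, 31, 33, 35, 39]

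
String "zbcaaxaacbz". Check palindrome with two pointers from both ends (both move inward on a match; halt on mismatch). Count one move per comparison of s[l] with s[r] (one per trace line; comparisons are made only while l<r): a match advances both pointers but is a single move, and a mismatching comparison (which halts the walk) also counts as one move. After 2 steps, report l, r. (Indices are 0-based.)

l=2, r=8

[0,10] 'z'=='z' → l++,r--
[1,9] 'b'=='b' → l++,r--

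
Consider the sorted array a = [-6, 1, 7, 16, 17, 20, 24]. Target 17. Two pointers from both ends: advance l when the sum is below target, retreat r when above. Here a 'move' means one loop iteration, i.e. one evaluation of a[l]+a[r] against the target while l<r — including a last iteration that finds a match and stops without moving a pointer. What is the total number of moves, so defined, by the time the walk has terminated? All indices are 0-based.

5 moves

l=0 r=6: -6+24=18 >17, r--
l=0 r=5: -6+20=14 <17, l++
l=1 r=5: 1+20=21 >17, r--
l=1 r=4: 1+17=18 >17, r--
l=1 r=3: 1+16=17, found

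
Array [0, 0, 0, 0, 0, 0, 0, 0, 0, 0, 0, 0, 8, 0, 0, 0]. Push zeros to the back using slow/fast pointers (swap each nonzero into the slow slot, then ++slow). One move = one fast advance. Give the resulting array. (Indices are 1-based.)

[8, 0, 0, 0, 0, 0, 0, 0, 0, 0, 0, 0, 0, 0, 0, 0]

slow=1 fast=1: a[fast]=0, fast++
slow=1 fast=2: a[fast]=0, fast++
slow=1 fast=3: a[fast]=0, fast++
slow=1 fast=4: a[fast]=0, fast++
slow=1 fast=5: a[fast]=0, fast++
slow=1 fast=6: a[fast]=0, fast++
slow=1 fast=7: a[fast]=0, fast++
slow=1 fast=8: a[fast]=0, fast++
slow=1 fast=9: a[fast]=0, fast++
slow=1 fast=10: a[fast]=0, fast++
slow=1 fast=11: a[fast]=0, fast++
slow=1 fast=12: a[fast]=0, fast++
slow=1 fast=13: a[fast]=8≠0 swap→a[1]=8, slow++,fast++
slow=2 fast=14: a[fast]=0, fast++
slow=2 fast=15: a[fast]=0, fast++
slow=2 fast=16: a[fast]=0, fast++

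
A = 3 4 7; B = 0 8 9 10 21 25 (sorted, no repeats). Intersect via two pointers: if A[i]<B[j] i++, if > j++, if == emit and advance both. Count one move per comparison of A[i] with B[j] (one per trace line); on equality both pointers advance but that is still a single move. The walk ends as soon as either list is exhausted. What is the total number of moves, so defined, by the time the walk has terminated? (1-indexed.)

4 moves

i=1 j=1: 3>0, j++
i=1 j=2: 3<8, i++
i=2 j=2: 4<8, i++
i=3 j=2: 7<8, i++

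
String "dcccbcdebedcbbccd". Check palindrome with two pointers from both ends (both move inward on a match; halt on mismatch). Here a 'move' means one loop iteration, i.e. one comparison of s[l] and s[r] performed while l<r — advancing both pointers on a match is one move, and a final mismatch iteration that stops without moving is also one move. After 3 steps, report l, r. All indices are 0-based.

[0,16] 'd'=='d' → l++,r--
[1,15] 'c'=='c' → l++,r--
[2,14] 'c'=='c' → l++,r--

l=3, r=13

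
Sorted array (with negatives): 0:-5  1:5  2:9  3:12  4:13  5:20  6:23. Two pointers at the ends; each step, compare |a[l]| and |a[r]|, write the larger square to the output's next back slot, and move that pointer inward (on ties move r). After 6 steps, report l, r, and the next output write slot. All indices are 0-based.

[0,6] |-5|<=|23| out[6]=529 → r--
[0,5] |-5|<=|20| out[5]=400 → r--
[0,4] |-5|<=|13| out[4]=169 → r--
[0,3] |-5|<=|12| out[3]=144 → r--
[0,2] |-5|<=|9| out[2]=81 → r--
[0,1] |-5|<=|5| out[1]=25 → r--

l=0, r=0, next write slot=0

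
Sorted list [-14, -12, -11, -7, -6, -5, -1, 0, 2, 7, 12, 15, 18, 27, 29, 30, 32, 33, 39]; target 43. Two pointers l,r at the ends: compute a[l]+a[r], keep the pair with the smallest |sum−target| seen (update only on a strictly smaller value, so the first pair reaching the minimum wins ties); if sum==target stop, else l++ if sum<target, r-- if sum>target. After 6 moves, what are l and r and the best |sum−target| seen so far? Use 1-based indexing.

l=7, r=19, best |Δ|=9

[1,19] -14+39=25 d=18 * → l++
[2,19] -12+39=27 d=16 * → l++
[3,19] -11+39=28 d=15 * → l++
[4,19] -7+39=32 d=11 * → l++
[5,19] -6+39=33 d=10 * → l++
[6,19] -5+39=34 d=9 * → l++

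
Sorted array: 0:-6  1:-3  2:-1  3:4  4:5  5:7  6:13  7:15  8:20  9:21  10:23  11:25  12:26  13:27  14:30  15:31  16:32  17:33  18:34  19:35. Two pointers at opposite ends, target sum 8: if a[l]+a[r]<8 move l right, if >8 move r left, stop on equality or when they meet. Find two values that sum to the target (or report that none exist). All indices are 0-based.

no pair

l=0 r=19: -6+35=29 >8, r--
l=0 r=18: -6+34=28 >8, r--
l=0 r=17: -6+33=27 >8, r--
l=0 r=16: -6+32=26 >8, r--
l=0 r=15: -6+31=25 >8, r--
l=0 r=14: -6+30=24 >8, r--
l=0 r=13: -6+27=21 >8, r--
l=0 r=12: -6+26=20 >8, r--
l=0 r=11: -6+25=19 >8, r--
l=0 r=10: -6+23=17 >8, r--
l=0 r=9: -6+21=15 >8, r--
l=0 r=8: -6+20=14 >8, r--
l=0 r=7: -6+15=9 >8, r--
l=0 r=6: -6+13=7 <8, l++
l=1 r=6: -3+13=10 >8, r--
l=1 r=5: -3+7=4 <8, l++
l=2 r=5: -1+7=6 <8, l++
l=3 r=5: 4+7=11 >8, r--
l=3 r=4: 4+5=9 >8, r--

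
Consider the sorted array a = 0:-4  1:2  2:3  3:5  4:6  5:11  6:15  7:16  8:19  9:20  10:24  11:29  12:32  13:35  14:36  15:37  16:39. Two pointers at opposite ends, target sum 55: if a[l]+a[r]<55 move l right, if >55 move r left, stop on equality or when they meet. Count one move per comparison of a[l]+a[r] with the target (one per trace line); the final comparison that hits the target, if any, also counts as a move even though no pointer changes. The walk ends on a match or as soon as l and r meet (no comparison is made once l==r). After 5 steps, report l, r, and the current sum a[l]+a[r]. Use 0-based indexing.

l=5, r=16, sum=50

[0,16] -4+39=35 <55 → l++
[1,16] 2+39=41 <55 → l++
[2,16] 3+39=42 <55 → l++
[3,16] 5+39=44 <55 → l++
[4,16] 6+39=45 <55 → l++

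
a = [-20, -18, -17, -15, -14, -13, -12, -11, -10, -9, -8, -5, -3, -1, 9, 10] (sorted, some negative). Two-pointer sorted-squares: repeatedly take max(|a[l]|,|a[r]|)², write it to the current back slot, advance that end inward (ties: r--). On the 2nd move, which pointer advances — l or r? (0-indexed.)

l=0 r=15: |-20|>|10| out[15]=400, l++
l=1 r=15: |-18|>|10| out[14]=324, l++

l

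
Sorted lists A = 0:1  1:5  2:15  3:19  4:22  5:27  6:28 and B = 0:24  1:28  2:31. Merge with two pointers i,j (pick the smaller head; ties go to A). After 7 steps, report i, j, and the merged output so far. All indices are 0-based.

[i=0,j=0] A[i]=1<=B[j]=24 take 1 → i++
[i=1,j=0] A[i]=5<=B[j]=24 take 5 → i++
[i=2,j=0] A[i]=15<=B[j]=24 take 15 → i++
[i=3,j=0] A[i]=19<=B[j]=24 take 19 → i++
[i=4,j=0] A[i]=22<=B[j]=24 take 22 → i++
[i=5,j=0] A[i]=27>B[j]=24 take 24 → j++
[i=5,j=1] A[i]=27<=B[j]=28 take 27 → i++

i=6, j=1, merged so far=[1, 5, 15, 19, 22, 24, 27]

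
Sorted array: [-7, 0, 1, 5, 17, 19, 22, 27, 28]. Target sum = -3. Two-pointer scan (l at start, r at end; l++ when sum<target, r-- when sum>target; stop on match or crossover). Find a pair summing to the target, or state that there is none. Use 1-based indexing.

l=1 r=9: -7+28=21 >-3, r--
l=1 r=8: -7+27=20 >-3, r--
l=1 r=7: -7+22=15 >-3, r--
l=1 r=6: -7+19=12 >-3, r--
l=1 r=5: -7+17=10 >-3, r--
l=1 r=4: -7+5=-2 >-3, r--
l=1 r=3: -7+1=-6 <-3, l++
l=2 r=3: 0+1=1 >-3, r--

no pair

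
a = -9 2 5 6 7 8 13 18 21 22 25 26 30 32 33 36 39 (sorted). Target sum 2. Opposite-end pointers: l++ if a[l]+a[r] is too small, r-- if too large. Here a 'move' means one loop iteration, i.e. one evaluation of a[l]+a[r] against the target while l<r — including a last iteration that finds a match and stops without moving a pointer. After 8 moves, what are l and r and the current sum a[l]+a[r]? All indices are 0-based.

l=0 r=16: -9+39=30 >2, r--
l=0 r=15: -9+36=27 >2, r--
l=0 r=14: -9+33=24 >2, r--
l=0 r=13: -9+32=23 >2, r--
l=0 r=12: -9+30=21 >2, r--
l=0 r=11: -9+26=17 >2, r--
l=0 r=10: -9+25=16 >2, r--
l=0 r=9: -9+22=13 >2, r--

l=0, r=8, sum=12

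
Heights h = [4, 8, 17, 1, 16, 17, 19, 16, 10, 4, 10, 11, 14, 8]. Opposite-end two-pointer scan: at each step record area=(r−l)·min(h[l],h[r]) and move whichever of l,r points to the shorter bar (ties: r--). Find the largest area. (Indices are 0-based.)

max area = 140

[0,13] min(4,8)*13=52 best=52 * → l++
[1,13] min(8,8)*12=96 best=96 * → r--
[1,12] min(8,14)*11=88 best=96 → l++
[2,12] min(17,14)*10=140 best=140 * → r--
[2,11] min(17,11)*9=99 best=140 → r--
[2,10] min(17,10)*8=80 best=140 → r--
[2,9] min(17,4)*7=28 best=140 → r--
[2,8] min(17,10)*6=60 best=140 → r--
[2,7] min(17,16)*5=80 best=140 → r--
[2,6] min(17,19)*4=68 best=140 → l++
[3,6] min(1,19)*3=3 best=140 → l++
[4,6] min(16,19)*2=32 best=140 → l++
[5,6] min(17,19)*1=17 best=140 → l++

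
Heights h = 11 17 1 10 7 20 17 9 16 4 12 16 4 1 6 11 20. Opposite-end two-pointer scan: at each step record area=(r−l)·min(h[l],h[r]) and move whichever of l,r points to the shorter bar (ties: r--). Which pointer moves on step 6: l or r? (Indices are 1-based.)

[1,17] min(11,20)*16=176 best=176 * → l++
[2,17] min(17,20)*15=255 best=255 * → l++
[3,17] min(1,20)*14=14 best=255 → l++
[4,17] min(10,20)*13=130 best=255 → l++
[5,17] min(7,20)*12=84 best=255 → l++
[6,17] min(20,20)*11=220 best=255 → r--

r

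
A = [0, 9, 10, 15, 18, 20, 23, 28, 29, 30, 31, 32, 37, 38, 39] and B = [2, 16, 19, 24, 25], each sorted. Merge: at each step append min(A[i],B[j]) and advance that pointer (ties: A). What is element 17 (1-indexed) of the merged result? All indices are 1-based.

[i=1,j=1] A[i]=0<=B[j]=2 take 0 → i++
[i=2,j=1] A[i]=9>B[j]=2 take 2 → j++
[i=2,j=2] A[i]=9<=B[j]=16 take 9 → i++
[i=3,j=2] A[i]=10<=B[j]=16 take 10 → i++
[i=4,j=2] A[i]=15<=B[j]=16 take 15 → i++
[i=5,j=2] A[i]=18>B[j]=16 take 16 → j++
[i=5,j=3] A[i]=18<=B[j]=19 take 18 → i++
[i=6,j=3] A[i]=20>B[j]=19 take 19 → j++
[i=6,j=4] A[i]=20<=B[j]=24 take 20 → i++
[i=7,j=4] A[i]=23<=B[j]=24 take 23 → i++
[i=8,j=4] A[i]=28>B[j]=24 take 24 → j++
[i=8,j=5] A[i]=28>B[j]=25 take 25 → j++
[i=8,j=6] B done, take A[i]=28 → i++
[i=9,j=6] B done, take A[i]=29 → i++
[i=10,j=6] B done, take A[i]=30 → i++
[i=11,j=6] B done, take A[i]=31 → i++
[i=12,j=6] B done, take A[i]=32 → i++
[i=13,j=6] B done, take A[i]=37 → i++
[i=14,j=6] B done, take A[i]=38 → i++
[i=15,j=6] B done, take A[i]=39 → i++

merged[17] = 32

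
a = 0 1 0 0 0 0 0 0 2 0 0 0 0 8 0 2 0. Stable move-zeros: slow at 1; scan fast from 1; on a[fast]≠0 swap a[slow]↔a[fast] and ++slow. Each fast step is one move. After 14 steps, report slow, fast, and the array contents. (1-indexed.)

slow=4, fast=15, a=[1, 2, 8, 0, 0, 0, 0, 0, 0, 0, 0, 0, 0, 0, 0, 2, 0]

(s=1,f=1) a[fast]=0 → fast++
(s=1,f=2) a[fast]=1≠0 swap→a[1]=1 → slow++,fast++
(s=2,f=3) a[fast]=0 → fast++
(s=2,f=4) a[fast]=0 → fast++
(s=2,f=5) a[fast]=0 → fast++
(s=2,f=6) a[fast]=0 → fast++
(s=2,f=7) a[fast]=0 → fast++
(s=2,f=8) a[fast]=0 → fast++
(s=2,f=9) a[fast]=2≠0 swap→a[2]=2 → slow++,fast++
(s=3,f=10) a[fast]=0 → fast++
(s=3,f=11) a[fast]=0 → fast++
(s=3,f=12) a[fast]=0 → fast++
(s=3,f=13) a[fast]=0 → fast++
(s=3,f=14) a[fast]=8≠0 swap→a[3]=8 → slow++,fast++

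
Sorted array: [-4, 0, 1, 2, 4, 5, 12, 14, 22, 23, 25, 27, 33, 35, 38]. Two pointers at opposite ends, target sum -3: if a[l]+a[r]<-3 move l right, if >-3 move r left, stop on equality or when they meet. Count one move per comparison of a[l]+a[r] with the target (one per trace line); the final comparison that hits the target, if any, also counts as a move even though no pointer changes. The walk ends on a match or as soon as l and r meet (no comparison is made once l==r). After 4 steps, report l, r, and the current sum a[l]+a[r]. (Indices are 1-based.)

l=1 r=15: -4+38=34 >-3, r--
l=1 r=14: -4+35=31 >-3, r--
l=1 r=13: -4+33=29 >-3, r--
l=1 r=12: -4+27=23 >-3, r--

l=1, r=11, sum=21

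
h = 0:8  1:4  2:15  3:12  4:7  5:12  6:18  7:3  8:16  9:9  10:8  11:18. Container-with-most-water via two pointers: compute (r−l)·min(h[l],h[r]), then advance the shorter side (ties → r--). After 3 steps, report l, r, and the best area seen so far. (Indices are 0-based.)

l=3, r=11, best area=135

[0,11] min(8,18)*11=88 best=88 * → l++
[1,11] min(4,18)*10=40 best=88 → l++
[2,11] min(15,18)*9=135 best=135 * → l++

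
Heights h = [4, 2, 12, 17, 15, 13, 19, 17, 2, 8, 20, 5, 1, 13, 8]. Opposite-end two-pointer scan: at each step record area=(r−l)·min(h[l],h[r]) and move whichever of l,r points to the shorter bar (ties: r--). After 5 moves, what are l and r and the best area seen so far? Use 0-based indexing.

[0,14] min(4,8)*14=56 best=56 * → l++
[1,14] min(2,8)*13=26 best=56 → l++
[2,14] min(12,8)*12=96 best=96 * → r--
[2,13] min(12,13)*11=132 best=132 * → l++
[3,13] min(17,13)*10=130 best=132 → r--

l=3, r=12, best area=132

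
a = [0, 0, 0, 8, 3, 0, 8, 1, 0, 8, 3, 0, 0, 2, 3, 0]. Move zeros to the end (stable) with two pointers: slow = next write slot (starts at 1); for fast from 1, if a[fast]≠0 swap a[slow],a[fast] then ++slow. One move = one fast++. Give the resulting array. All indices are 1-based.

[8, 3, 8, 1, 8, 3, 2, 3, 0, 0, 0, 0, 0, 0, 0, 0]

(s=1,f=1) a[fast]=0 → fast++
(s=1,f=2) a[fast]=0 → fast++
(s=1,f=3) a[fast]=0 → fast++
(s=1,f=4) a[fast]=8≠0 swap→a[1]=8 → slow++,fast++
(s=2,f=5) a[fast]=3≠0 swap→a[2]=3 → slow++,fast++
(s=3,f=6) a[fast]=0 → fast++
(s=3,f=7) a[fast]=8≠0 swap→a[3]=8 → slow++,fast++
(s=4,f=8) a[fast]=1≠0 swap→a[4]=1 → slow++,fast++
(s=5,f=9) a[fast]=0 → fast++
(s=5,f=10) a[fast]=8≠0 swap→a[5]=8 → slow++,fast++
(s=6,f=11) a[fast]=3≠0 swap→a[6]=3 → slow++,fast++
(s=7,f=12) a[fast]=0 → fast++
(s=7,f=13) a[fast]=0 → fast++
(s=7,f=14) a[fast]=2≠0 swap→a[7]=2 → slow++,fast++
(s=8,f=15) a[fast]=3≠0 swap→a[8]=3 → slow++,fast++
(s=9,f=16) a[fast]=0 → fast++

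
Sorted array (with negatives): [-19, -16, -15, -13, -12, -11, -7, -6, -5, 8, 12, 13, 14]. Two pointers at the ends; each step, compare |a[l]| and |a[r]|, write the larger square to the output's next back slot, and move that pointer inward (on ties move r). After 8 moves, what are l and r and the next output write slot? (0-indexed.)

[0,12] |-19|>|14| out[12]=361 → l++
[1,12] |-16|>|14| out[11]=256 → l++
[2,12] |-15|>|14| out[10]=225 → l++
[3,12] |-13|<=|14| out[9]=196 → r--
[3,11] |-13|<=|13| out[8]=169 → r--
[3,10] |-13|>|12| out[7]=169 → l++
[4,10] |-12|<=|12| out[6]=144 → r--
[4,9] |-12|>|8| out[5]=144 → l++

l=5, r=9, next write slot=4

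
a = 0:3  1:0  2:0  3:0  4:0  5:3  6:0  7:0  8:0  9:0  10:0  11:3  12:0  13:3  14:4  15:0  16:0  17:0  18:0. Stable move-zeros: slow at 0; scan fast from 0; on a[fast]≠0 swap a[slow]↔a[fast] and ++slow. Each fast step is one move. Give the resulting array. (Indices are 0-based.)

[3, 3, 3, 3, 4, 0, 0, 0, 0, 0, 0, 0, 0, 0, 0, 0, 0, 0, 0]

slow=0 fast=0: a[fast]=3≠0 swap→a[0]=3, slow++,fast++
slow=1 fast=1: a[fast]=0, fast++
slow=1 fast=2: a[fast]=0, fast++
slow=1 fast=3: a[fast]=0, fast++
slow=1 fast=4: a[fast]=0, fast++
slow=1 fast=5: a[fast]=3≠0 swap→a[1]=3, slow++,fast++
slow=2 fast=6: a[fast]=0, fast++
slow=2 fast=7: a[fast]=0, fast++
slow=2 fast=8: a[fast]=0, fast++
slow=2 fast=9: a[fast]=0, fast++
slow=2 fast=10: a[fast]=0, fast++
slow=2 fast=11: a[fast]=3≠0 swap→a[2]=3, slow++,fast++
slow=3 fast=12: a[fast]=0, fast++
slow=3 fast=13: a[fast]=3≠0 swap→a[3]=3, slow++,fast++
slow=4 fast=14: a[fast]=4≠0 swap→a[4]=4, slow++,fast++
slow=5 fast=15: a[fast]=0, fast++
slow=5 fast=16: a[fast]=0, fast++
slow=5 fast=17: a[fast]=0, fast++
slow=5 fast=18: a[fast]=0, fast++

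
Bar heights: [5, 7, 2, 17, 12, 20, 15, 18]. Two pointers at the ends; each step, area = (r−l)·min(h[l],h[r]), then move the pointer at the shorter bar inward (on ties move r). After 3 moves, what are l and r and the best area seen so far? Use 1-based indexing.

l=4, r=8, best area=42

[1,8] min(5,18)*7=35 best=35 * → l++
[2,8] min(7,18)*6=42 best=42 * → l++
[3,8] min(2,18)*5=10 best=42 → l++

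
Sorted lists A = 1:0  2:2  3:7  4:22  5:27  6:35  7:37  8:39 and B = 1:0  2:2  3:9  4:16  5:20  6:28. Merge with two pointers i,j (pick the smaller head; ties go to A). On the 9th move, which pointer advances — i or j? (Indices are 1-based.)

i

[i=1,j=1] A[i]=0<=B[j]=0 take 0 → i++
[i=2,j=1] A[i]=2>B[j]=0 take 0 → j++
[i=2,j=2] A[i]=2<=B[j]=2 take 2 → i++
[i=3,j=2] A[i]=7>B[j]=2 take 2 → j++
[i=3,j=3] A[i]=7<=B[j]=9 take 7 → i++
[i=4,j=3] A[i]=22>B[j]=9 take 9 → j++
[i=4,j=4] A[i]=22>B[j]=16 take 16 → j++
[i=4,j=5] A[i]=22>B[j]=20 take 20 → j++
[i=4,j=6] A[i]=22<=B[j]=28 take 22 → i++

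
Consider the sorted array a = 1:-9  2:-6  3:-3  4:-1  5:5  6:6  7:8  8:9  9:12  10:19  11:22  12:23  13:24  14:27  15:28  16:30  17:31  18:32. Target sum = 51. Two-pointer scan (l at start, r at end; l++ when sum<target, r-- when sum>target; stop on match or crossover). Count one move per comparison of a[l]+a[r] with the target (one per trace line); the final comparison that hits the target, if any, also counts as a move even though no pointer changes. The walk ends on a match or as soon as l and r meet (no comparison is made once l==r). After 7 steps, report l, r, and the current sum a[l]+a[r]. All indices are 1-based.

[1,18] -9+32=23 <51 → l++
[2,18] -6+32=26 <51 → l++
[3,18] -3+32=29 <51 → l++
[4,18] -1+32=31 <51 → l++
[5,18] 5+32=37 <51 → l++
[6,18] 6+32=38 <51 → l++
[7,18] 8+32=40 <51 → l++

l=8, r=18, sum=41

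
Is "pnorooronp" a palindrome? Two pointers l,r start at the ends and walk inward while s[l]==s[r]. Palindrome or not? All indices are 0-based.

palindrome

l=0 r=9: 'p'=='p', l++,r--
l=1 r=8: 'n'=='n', l++,r--
l=2 r=7: 'o'=='o', l++,r--
l=3 r=6: 'r'=='r', l++,r--
l=4 r=5: 'o'=='o', l++,r--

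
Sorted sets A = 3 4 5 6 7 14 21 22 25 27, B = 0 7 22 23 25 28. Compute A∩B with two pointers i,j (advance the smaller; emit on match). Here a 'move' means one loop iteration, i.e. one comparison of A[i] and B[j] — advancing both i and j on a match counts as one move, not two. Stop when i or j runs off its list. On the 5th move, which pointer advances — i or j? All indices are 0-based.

i

i=0 j=0: 3>0, j++
i=0 j=1: 3<7, i++
i=1 j=1: 4<7, i++
i=2 j=1: 5<7, i++
i=3 j=1: 6<7, i++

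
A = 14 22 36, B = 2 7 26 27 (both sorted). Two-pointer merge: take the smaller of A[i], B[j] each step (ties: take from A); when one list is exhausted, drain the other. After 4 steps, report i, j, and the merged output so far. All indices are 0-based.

i=2, j=2, merged so far=[2, 7, 14, 22]

i=0 j=0: A[i]=14>B[j]=2 take 2, j++
i=0 j=1: A[i]=14>B[j]=7 take 7, j++
i=0 j=2: A[i]=14<=B[j]=26 take 14, i++
i=1 j=2: A[i]=22<=B[j]=26 take 22, i++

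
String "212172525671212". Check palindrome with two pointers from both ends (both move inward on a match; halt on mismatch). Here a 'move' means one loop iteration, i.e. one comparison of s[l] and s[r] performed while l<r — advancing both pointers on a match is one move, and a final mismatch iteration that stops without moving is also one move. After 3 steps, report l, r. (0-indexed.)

l=0 r=14: '2'=='2', l++,r--
l=1 r=13: '1'=='1', l++,r--
l=2 r=12: '2'=='2', l++,r--

l=3, r=11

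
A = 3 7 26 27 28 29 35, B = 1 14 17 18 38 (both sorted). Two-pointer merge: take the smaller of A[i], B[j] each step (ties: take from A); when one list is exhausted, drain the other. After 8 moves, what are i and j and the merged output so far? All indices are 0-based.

i=0 j=0: A[i]=3>B[j]=1 take 1, j++
i=0 j=1: A[i]=3<=B[j]=14 take 3, i++
i=1 j=1: A[i]=7<=B[j]=14 take 7, i++
i=2 j=1: A[i]=26>B[j]=14 take 14, j++
i=2 j=2: A[i]=26>B[j]=17 take 17, j++
i=2 j=3: A[i]=26>B[j]=18 take 18, j++
i=2 j=4: A[i]=26<=B[j]=38 take 26, i++
i=3 j=4: A[i]=27<=B[j]=38 take 27, i++

i=4, j=4, merged so far=[1, 3, 7, 14, 17, 18, 26, 27]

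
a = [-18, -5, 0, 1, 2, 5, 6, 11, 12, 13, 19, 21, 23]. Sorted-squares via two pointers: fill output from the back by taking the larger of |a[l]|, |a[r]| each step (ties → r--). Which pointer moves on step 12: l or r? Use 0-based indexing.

l=0 r=12: |-18|<=|23| out[12]=529, r--
l=0 r=11: |-18|<=|21| out[11]=441, r--
l=0 r=10: |-18|<=|19| out[10]=361, r--
l=0 r=9: |-18|>|13| out[9]=324, l++
l=1 r=9: |-5|<=|13| out[8]=169, r--
l=1 r=8: |-5|<=|12| out[7]=144, r--
l=1 r=7: |-5|<=|11| out[6]=121, r--
l=1 r=6: |-5|<=|6| out[5]=36, r--
l=1 r=5: |-5|<=|5| out[4]=25, r--
l=1 r=4: |-5|>|2| out[3]=25, l++
l=2 r=4: |0|<=|2| out[2]=4, r--
l=2 r=3: |0|<=|1| out[1]=1, r--

r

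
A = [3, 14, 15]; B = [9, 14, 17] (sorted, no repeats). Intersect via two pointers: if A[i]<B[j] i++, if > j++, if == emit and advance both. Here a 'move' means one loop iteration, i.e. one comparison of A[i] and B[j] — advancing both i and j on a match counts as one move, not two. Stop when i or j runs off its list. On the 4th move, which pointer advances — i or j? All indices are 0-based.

i=0 j=0: 3<9, i++
i=1 j=0: 14>9, j++
i=1 j=1: 14==14 emit, i++,j++
i=2 j=2: 15<17, i++

i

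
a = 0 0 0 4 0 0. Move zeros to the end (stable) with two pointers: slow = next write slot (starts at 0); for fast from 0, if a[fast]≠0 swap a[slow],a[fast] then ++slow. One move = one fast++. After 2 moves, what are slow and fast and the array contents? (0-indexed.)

(s=0,f=0) a[fast]=0 → fast++
(s=0,f=1) a[fast]=0 → fast++

slow=0, fast=2, a=[0, 0, 0, 4, 0, 0]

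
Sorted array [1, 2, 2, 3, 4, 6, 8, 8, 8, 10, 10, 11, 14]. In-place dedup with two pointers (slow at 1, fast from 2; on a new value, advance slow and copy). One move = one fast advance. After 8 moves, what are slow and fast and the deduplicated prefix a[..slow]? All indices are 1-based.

slow=1 fast=2: a[fast]=2≠a[slow]=1 write a[2]=2, slow++,fast++
slow=2 fast=3: a[fast]=2=a[slow] dup, fast++
slow=2 fast=4: a[fast]=3≠a[slow]=2 write a[3]=3, slow++,fast++
slow=3 fast=5: a[fast]=4≠a[slow]=3 write a[4]=4, slow++,fast++
slow=4 fast=6: a[fast]=6≠a[slow]=4 write a[5]=6, slow++,fast++
slow=5 fast=7: a[fast]=8≠a[slow]=6 write a[6]=8, slow++,fast++
slow=6 fast=8: a[fast]=8=a[slow] dup, fast++
slow=6 fast=9: a[fast]=8=a[slow] dup, fast++

slow=6, fast=10, prefix=[1, 2, 3, 4, 6, 8]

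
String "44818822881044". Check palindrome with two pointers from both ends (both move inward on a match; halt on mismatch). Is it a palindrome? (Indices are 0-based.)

[0,13] '4'=='4' → l++,r--
[1,12] '4'=='4' → l++,r--
[2,11] '8'!='0' → stop

not a palindrome (mismatch at 2,11)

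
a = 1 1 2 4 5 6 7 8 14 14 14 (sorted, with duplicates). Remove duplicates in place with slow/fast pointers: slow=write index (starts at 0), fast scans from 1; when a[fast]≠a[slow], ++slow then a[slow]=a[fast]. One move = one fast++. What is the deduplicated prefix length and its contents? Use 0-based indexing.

length 8; prefix = [1, 2, 4, 5, 6, 7, 8, 14]

slow=0 fast=1: a[fast]=1=a[slow] dup, fast++
slow=0 fast=2: a[fast]=2≠a[slow]=1 write a[1]=2, slow++,fast++
slow=1 fast=3: a[fast]=4≠a[slow]=2 write a[2]=4, slow++,fast++
slow=2 fast=4: a[fast]=5≠a[slow]=4 write a[3]=5, slow++,fast++
slow=3 fast=5: a[fast]=6≠a[slow]=5 write a[4]=6, slow++,fast++
slow=4 fast=6: a[fast]=7≠a[slow]=6 write a[5]=7, slow++,fast++
slow=5 fast=7: a[fast]=8≠a[slow]=7 write a[6]=8, slow++,fast++
slow=6 fast=8: a[fast]=14≠a[slow]=8 write a[7]=14, slow++,fast++
slow=7 fast=9: a[fast]=14=a[slow] dup, fast++
slow=7 fast=10: a[fast]=14=a[slow] dup, fast++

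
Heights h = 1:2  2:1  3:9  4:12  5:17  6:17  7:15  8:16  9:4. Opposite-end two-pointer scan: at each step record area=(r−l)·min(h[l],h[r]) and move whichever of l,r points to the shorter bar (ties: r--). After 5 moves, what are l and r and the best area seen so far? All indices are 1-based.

l=5, r=8, best area=48

[1,9] min(2,4)*8=16 best=16 * → l++
[2,9] min(1,4)*7=7 best=16 → l++
[3,9] min(9,4)*6=24 best=24 * → r--
[3,8] min(9,16)*5=45 best=45 * → l++
[4,8] min(12,16)*4=48 best=48 * → l++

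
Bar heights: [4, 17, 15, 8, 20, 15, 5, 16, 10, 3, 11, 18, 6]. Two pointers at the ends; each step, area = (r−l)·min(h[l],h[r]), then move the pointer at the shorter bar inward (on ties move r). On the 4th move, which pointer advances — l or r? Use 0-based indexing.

l

[0,12] min(4,6)*12=48 best=48 * → l++
[1,12] min(17,6)*11=66 best=66 * → r--
[1,11] min(17,18)*10=170 best=170 * → l++
[2,11] min(15,18)*9=135 best=170 → l++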